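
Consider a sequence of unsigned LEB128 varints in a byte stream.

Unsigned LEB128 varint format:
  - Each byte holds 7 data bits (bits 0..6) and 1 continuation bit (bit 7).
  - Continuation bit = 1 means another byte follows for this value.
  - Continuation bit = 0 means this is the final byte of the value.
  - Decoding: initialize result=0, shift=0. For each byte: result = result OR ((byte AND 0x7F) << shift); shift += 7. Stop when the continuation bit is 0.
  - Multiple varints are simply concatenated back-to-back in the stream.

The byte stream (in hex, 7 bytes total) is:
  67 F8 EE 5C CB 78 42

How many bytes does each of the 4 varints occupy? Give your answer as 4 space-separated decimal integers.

  byte[0]=0x67 cont=0 payload=0x67=103: acc |= 103<<0 -> acc=103 shift=7 [end]
Varint 1: bytes[0:1] = 67 -> value 103 (1 byte(s))
  byte[1]=0xF8 cont=1 payload=0x78=120: acc |= 120<<0 -> acc=120 shift=7
  byte[2]=0xEE cont=1 payload=0x6E=110: acc |= 110<<7 -> acc=14200 shift=14
  byte[3]=0x5C cont=0 payload=0x5C=92: acc |= 92<<14 -> acc=1521528 shift=21 [end]
Varint 2: bytes[1:4] = F8 EE 5C -> value 1521528 (3 byte(s))
  byte[4]=0xCB cont=1 payload=0x4B=75: acc |= 75<<0 -> acc=75 shift=7
  byte[5]=0x78 cont=0 payload=0x78=120: acc |= 120<<7 -> acc=15435 shift=14 [end]
Varint 3: bytes[4:6] = CB 78 -> value 15435 (2 byte(s))
  byte[6]=0x42 cont=0 payload=0x42=66: acc |= 66<<0 -> acc=66 shift=7 [end]
Varint 4: bytes[6:7] = 42 -> value 66 (1 byte(s))

Answer: 1 3 2 1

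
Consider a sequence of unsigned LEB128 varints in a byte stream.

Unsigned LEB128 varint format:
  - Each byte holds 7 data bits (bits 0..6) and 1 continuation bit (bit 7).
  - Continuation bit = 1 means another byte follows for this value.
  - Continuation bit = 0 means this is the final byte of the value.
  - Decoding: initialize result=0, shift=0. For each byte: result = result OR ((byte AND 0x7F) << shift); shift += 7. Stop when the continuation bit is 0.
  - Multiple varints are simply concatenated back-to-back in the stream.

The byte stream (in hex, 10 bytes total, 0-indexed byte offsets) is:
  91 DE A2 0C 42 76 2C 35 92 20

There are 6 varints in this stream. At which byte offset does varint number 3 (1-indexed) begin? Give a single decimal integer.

  byte[0]=0x91 cont=1 payload=0x11=17: acc |= 17<<0 -> acc=17 shift=7
  byte[1]=0xDE cont=1 payload=0x5E=94: acc |= 94<<7 -> acc=12049 shift=14
  byte[2]=0xA2 cont=1 payload=0x22=34: acc |= 34<<14 -> acc=569105 shift=21
  byte[3]=0x0C cont=0 payload=0x0C=12: acc |= 12<<21 -> acc=25734929 shift=28 [end]
Varint 1: bytes[0:4] = 91 DE A2 0C -> value 25734929 (4 byte(s))
  byte[4]=0x42 cont=0 payload=0x42=66: acc |= 66<<0 -> acc=66 shift=7 [end]
Varint 2: bytes[4:5] = 42 -> value 66 (1 byte(s))
  byte[5]=0x76 cont=0 payload=0x76=118: acc |= 118<<0 -> acc=118 shift=7 [end]
Varint 3: bytes[5:6] = 76 -> value 118 (1 byte(s))
  byte[6]=0x2C cont=0 payload=0x2C=44: acc |= 44<<0 -> acc=44 shift=7 [end]
Varint 4: bytes[6:7] = 2C -> value 44 (1 byte(s))
  byte[7]=0x35 cont=0 payload=0x35=53: acc |= 53<<0 -> acc=53 shift=7 [end]
Varint 5: bytes[7:8] = 35 -> value 53 (1 byte(s))
  byte[8]=0x92 cont=1 payload=0x12=18: acc |= 18<<0 -> acc=18 shift=7
  byte[9]=0x20 cont=0 payload=0x20=32: acc |= 32<<7 -> acc=4114 shift=14 [end]
Varint 6: bytes[8:10] = 92 20 -> value 4114 (2 byte(s))

Answer: 5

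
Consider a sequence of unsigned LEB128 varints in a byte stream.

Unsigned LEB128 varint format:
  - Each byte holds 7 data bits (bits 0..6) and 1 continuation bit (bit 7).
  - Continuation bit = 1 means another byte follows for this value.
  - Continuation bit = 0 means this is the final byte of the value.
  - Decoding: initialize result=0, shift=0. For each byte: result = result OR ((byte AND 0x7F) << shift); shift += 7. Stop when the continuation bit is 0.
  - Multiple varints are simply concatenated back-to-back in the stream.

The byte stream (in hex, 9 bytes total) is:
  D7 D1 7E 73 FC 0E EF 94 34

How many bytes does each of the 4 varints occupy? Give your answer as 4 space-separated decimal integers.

Answer: 3 1 2 3

Derivation:
  byte[0]=0xD7 cont=1 payload=0x57=87: acc |= 87<<0 -> acc=87 shift=7
  byte[1]=0xD1 cont=1 payload=0x51=81: acc |= 81<<7 -> acc=10455 shift=14
  byte[2]=0x7E cont=0 payload=0x7E=126: acc |= 126<<14 -> acc=2074839 shift=21 [end]
Varint 1: bytes[0:3] = D7 D1 7E -> value 2074839 (3 byte(s))
  byte[3]=0x73 cont=0 payload=0x73=115: acc |= 115<<0 -> acc=115 shift=7 [end]
Varint 2: bytes[3:4] = 73 -> value 115 (1 byte(s))
  byte[4]=0xFC cont=1 payload=0x7C=124: acc |= 124<<0 -> acc=124 shift=7
  byte[5]=0x0E cont=0 payload=0x0E=14: acc |= 14<<7 -> acc=1916 shift=14 [end]
Varint 3: bytes[4:6] = FC 0E -> value 1916 (2 byte(s))
  byte[6]=0xEF cont=1 payload=0x6F=111: acc |= 111<<0 -> acc=111 shift=7
  byte[7]=0x94 cont=1 payload=0x14=20: acc |= 20<<7 -> acc=2671 shift=14
  byte[8]=0x34 cont=0 payload=0x34=52: acc |= 52<<14 -> acc=854639 shift=21 [end]
Varint 4: bytes[6:9] = EF 94 34 -> value 854639 (3 byte(s))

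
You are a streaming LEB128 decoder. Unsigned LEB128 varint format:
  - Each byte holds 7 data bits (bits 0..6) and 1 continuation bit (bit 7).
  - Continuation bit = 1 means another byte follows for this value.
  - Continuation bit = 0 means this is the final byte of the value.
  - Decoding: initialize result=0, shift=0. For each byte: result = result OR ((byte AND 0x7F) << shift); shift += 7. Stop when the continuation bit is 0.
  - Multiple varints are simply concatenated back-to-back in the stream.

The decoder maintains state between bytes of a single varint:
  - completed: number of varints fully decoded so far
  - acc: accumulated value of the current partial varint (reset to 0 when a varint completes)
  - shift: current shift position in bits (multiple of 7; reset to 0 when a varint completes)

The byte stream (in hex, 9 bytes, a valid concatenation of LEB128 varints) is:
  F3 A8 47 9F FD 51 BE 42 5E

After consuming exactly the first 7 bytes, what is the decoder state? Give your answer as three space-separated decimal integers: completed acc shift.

Answer: 2 62 7

Derivation:
byte[0]=0xF3 cont=1 payload=0x73: acc |= 115<<0 -> completed=0 acc=115 shift=7
byte[1]=0xA8 cont=1 payload=0x28: acc |= 40<<7 -> completed=0 acc=5235 shift=14
byte[2]=0x47 cont=0 payload=0x47: varint #1 complete (value=1168499); reset -> completed=1 acc=0 shift=0
byte[3]=0x9F cont=1 payload=0x1F: acc |= 31<<0 -> completed=1 acc=31 shift=7
byte[4]=0xFD cont=1 payload=0x7D: acc |= 125<<7 -> completed=1 acc=16031 shift=14
byte[5]=0x51 cont=0 payload=0x51: varint #2 complete (value=1343135); reset -> completed=2 acc=0 shift=0
byte[6]=0xBE cont=1 payload=0x3E: acc |= 62<<0 -> completed=2 acc=62 shift=7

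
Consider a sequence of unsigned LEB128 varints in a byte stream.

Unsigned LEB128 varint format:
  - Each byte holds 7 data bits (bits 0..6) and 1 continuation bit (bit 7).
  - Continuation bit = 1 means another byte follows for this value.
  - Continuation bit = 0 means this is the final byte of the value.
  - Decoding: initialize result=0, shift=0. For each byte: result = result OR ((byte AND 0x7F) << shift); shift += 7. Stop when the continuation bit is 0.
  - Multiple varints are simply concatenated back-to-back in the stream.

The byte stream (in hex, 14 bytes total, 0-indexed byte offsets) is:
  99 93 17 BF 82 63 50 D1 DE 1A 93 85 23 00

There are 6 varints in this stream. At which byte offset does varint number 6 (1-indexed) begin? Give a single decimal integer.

Answer: 13

Derivation:
  byte[0]=0x99 cont=1 payload=0x19=25: acc |= 25<<0 -> acc=25 shift=7
  byte[1]=0x93 cont=1 payload=0x13=19: acc |= 19<<7 -> acc=2457 shift=14
  byte[2]=0x17 cont=0 payload=0x17=23: acc |= 23<<14 -> acc=379289 shift=21 [end]
Varint 1: bytes[0:3] = 99 93 17 -> value 379289 (3 byte(s))
  byte[3]=0xBF cont=1 payload=0x3F=63: acc |= 63<<0 -> acc=63 shift=7
  byte[4]=0x82 cont=1 payload=0x02=2: acc |= 2<<7 -> acc=319 shift=14
  byte[5]=0x63 cont=0 payload=0x63=99: acc |= 99<<14 -> acc=1622335 shift=21 [end]
Varint 2: bytes[3:6] = BF 82 63 -> value 1622335 (3 byte(s))
  byte[6]=0x50 cont=0 payload=0x50=80: acc |= 80<<0 -> acc=80 shift=7 [end]
Varint 3: bytes[6:7] = 50 -> value 80 (1 byte(s))
  byte[7]=0xD1 cont=1 payload=0x51=81: acc |= 81<<0 -> acc=81 shift=7
  byte[8]=0xDE cont=1 payload=0x5E=94: acc |= 94<<7 -> acc=12113 shift=14
  byte[9]=0x1A cont=0 payload=0x1A=26: acc |= 26<<14 -> acc=438097 shift=21 [end]
Varint 4: bytes[7:10] = D1 DE 1A -> value 438097 (3 byte(s))
  byte[10]=0x93 cont=1 payload=0x13=19: acc |= 19<<0 -> acc=19 shift=7
  byte[11]=0x85 cont=1 payload=0x05=5: acc |= 5<<7 -> acc=659 shift=14
  byte[12]=0x23 cont=0 payload=0x23=35: acc |= 35<<14 -> acc=574099 shift=21 [end]
Varint 5: bytes[10:13] = 93 85 23 -> value 574099 (3 byte(s))
  byte[13]=0x00 cont=0 payload=0x00=0: acc |= 0<<0 -> acc=0 shift=7 [end]
Varint 6: bytes[13:14] = 00 -> value 0 (1 byte(s))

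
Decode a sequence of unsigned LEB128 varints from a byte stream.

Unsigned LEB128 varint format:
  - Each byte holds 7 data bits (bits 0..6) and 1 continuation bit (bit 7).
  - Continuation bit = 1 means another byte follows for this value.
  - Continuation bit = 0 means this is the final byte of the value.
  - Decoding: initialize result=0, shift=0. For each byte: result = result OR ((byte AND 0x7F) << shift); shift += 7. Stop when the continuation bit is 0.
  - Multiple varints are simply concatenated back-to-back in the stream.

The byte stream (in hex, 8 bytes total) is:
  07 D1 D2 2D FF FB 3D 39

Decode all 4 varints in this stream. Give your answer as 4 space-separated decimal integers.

  byte[0]=0x07 cont=0 payload=0x07=7: acc |= 7<<0 -> acc=7 shift=7 [end]
Varint 1: bytes[0:1] = 07 -> value 7 (1 byte(s))
  byte[1]=0xD1 cont=1 payload=0x51=81: acc |= 81<<0 -> acc=81 shift=7
  byte[2]=0xD2 cont=1 payload=0x52=82: acc |= 82<<7 -> acc=10577 shift=14
  byte[3]=0x2D cont=0 payload=0x2D=45: acc |= 45<<14 -> acc=747857 shift=21 [end]
Varint 2: bytes[1:4] = D1 D2 2D -> value 747857 (3 byte(s))
  byte[4]=0xFF cont=1 payload=0x7F=127: acc |= 127<<0 -> acc=127 shift=7
  byte[5]=0xFB cont=1 payload=0x7B=123: acc |= 123<<7 -> acc=15871 shift=14
  byte[6]=0x3D cont=0 payload=0x3D=61: acc |= 61<<14 -> acc=1015295 shift=21 [end]
Varint 3: bytes[4:7] = FF FB 3D -> value 1015295 (3 byte(s))
  byte[7]=0x39 cont=0 payload=0x39=57: acc |= 57<<0 -> acc=57 shift=7 [end]
Varint 4: bytes[7:8] = 39 -> value 57 (1 byte(s))

Answer: 7 747857 1015295 57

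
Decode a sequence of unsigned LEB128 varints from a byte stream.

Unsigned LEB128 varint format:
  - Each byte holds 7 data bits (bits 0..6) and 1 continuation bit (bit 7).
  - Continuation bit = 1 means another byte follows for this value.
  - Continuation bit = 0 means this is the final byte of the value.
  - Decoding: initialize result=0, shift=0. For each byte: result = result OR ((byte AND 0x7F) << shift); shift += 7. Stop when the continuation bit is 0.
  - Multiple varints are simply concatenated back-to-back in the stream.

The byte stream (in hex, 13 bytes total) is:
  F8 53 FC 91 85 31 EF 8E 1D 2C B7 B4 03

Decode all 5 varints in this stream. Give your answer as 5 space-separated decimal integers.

  byte[0]=0xF8 cont=1 payload=0x78=120: acc |= 120<<0 -> acc=120 shift=7
  byte[1]=0x53 cont=0 payload=0x53=83: acc |= 83<<7 -> acc=10744 shift=14 [end]
Varint 1: bytes[0:2] = F8 53 -> value 10744 (2 byte(s))
  byte[2]=0xFC cont=1 payload=0x7C=124: acc |= 124<<0 -> acc=124 shift=7
  byte[3]=0x91 cont=1 payload=0x11=17: acc |= 17<<7 -> acc=2300 shift=14
  byte[4]=0x85 cont=1 payload=0x05=5: acc |= 5<<14 -> acc=84220 shift=21
  byte[5]=0x31 cont=0 payload=0x31=49: acc |= 49<<21 -> acc=102844668 shift=28 [end]
Varint 2: bytes[2:6] = FC 91 85 31 -> value 102844668 (4 byte(s))
  byte[6]=0xEF cont=1 payload=0x6F=111: acc |= 111<<0 -> acc=111 shift=7
  byte[7]=0x8E cont=1 payload=0x0E=14: acc |= 14<<7 -> acc=1903 shift=14
  byte[8]=0x1D cont=0 payload=0x1D=29: acc |= 29<<14 -> acc=477039 shift=21 [end]
Varint 3: bytes[6:9] = EF 8E 1D -> value 477039 (3 byte(s))
  byte[9]=0x2C cont=0 payload=0x2C=44: acc |= 44<<0 -> acc=44 shift=7 [end]
Varint 4: bytes[9:10] = 2C -> value 44 (1 byte(s))
  byte[10]=0xB7 cont=1 payload=0x37=55: acc |= 55<<0 -> acc=55 shift=7
  byte[11]=0xB4 cont=1 payload=0x34=52: acc |= 52<<7 -> acc=6711 shift=14
  byte[12]=0x03 cont=0 payload=0x03=3: acc |= 3<<14 -> acc=55863 shift=21 [end]
Varint 5: bytes[10:13] = B7 B4 03 -> value 55863 (3 byte(s))

Answer: 10744 102844668 477039 44 55863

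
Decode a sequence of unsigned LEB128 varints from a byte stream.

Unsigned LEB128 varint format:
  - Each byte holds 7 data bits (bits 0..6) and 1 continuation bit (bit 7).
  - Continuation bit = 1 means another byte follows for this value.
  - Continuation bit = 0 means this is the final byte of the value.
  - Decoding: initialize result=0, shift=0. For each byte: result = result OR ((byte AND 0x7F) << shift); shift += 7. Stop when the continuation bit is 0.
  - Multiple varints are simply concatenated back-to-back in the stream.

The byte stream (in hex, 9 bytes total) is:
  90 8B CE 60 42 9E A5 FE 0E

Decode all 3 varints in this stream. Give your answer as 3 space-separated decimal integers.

  byte[0]=0x90 cont=1 payload=0x10=16: acc |= 16<<0 -> acc=16 shift=7
  byte[1]=0x8B cont=1 payload=0x0B=11: acc |= 11<<7 -> acc=1424 shift=14
  byte[2]=0xCE cont=1 payload=0x4E=78: acc |= 78<<14 -> acc=1279376 shift=21
  byte[3]=0x60 cont=0 payload=0x60=96: acc |= 96<<21 -> acc=202605968 shift=28 [end]
Varint 1: bytes[0:4] = 90 8B CE 60 -> value 202605968 (4 byte(s))
  byte[4]=0x42 cont=0 payload=0x42=66: acc |= 66<<0 -> acc=66 shift=7 [end]
Varint 2: bytes[4:5] = 42 -> value 66 (1 byte(s))
  byte[5]=0x9E cont=1 payload=0x1E=30: acc |= 30<<0 -> acc=30 shift=7
  byte[6]=0xA5 cont=1 payload=0x25=37: acc |= 37<<7 -> acc=4766 shift=14
  byte[7]=0xFE cont=1 payload=0x7E=126: acc |= 126<<14 -> acc=2069150 shift=21
  byte[8]=0x0E cont=0 payload=0x0E=14: acc |= 14<<21 -> acc=31429278 shift=28 [end]
Varint 3: bytes[5:9] = 9E A5 FE 0E -> value 31429278 (4 byte(s))

Answer: 202605968 66 31429278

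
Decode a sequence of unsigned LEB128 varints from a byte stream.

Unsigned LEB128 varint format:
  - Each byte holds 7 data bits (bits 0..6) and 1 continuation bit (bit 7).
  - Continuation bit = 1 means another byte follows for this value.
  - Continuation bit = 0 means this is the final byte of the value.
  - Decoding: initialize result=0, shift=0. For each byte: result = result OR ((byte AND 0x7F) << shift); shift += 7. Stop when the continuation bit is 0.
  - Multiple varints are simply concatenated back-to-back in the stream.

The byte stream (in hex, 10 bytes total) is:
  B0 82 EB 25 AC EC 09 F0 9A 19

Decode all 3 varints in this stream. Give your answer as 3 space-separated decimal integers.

  byte[0]=0xB0 cont=1 payload=0x30=48: acc |= 48<<0 -> acc=48 shift=7
  byte[1]=0x82 cont=1 payload=0x02=2: acc |= 2<<7 -> acc=304 shift=14
  byte[2]=0xEB cont=1 payload=0x6B=107: acc |= 107<<14 -> acc=1753392 shift=21
  byte[3]=0x25 cont=0 payload=0x25=37: acc |= 37<<21 -> acc=79348016 shift=28 [end]
Varint 1: bytes[0:4] = B0 82 EB 25 -> value 79348016 (4 byte(s))
  byte[4]=0xAC cont=1 payload=0x2C=44: acc |= 44<<0 -> acc=44 shift=7
  byte[5]=0xEC cont=1 payload=0x6C=108: acc |= 108<<7 -> acc=13868 shift=14
  byte[6]=0x09 cont=0 payload=0x09=9: acc |= 9<<14 -> acc=161324 shift=21 [end]
Varint 2: bytes[4:7] = AC EC 09 -> value 161324 (3 byte(s))
  byte[7]=0xF0 cont=1 payload=0x70=112: acc |= 112<<0 -> acc=112 shift=7
  byte[8]=0x9A cont=1 payload=0x1A=26: acc |= 26<<7 -> acc=3440 shift=14
  byte[9]=0x19 cont=0 payload=0x19=25: acc |= 25<<14 -> acc=413040 shift=21 [end]
Varint 3: bytes[7:10] = F0 9A 19 -> value 413040 (3 byte(s))

Answer: 79348016 161324 413040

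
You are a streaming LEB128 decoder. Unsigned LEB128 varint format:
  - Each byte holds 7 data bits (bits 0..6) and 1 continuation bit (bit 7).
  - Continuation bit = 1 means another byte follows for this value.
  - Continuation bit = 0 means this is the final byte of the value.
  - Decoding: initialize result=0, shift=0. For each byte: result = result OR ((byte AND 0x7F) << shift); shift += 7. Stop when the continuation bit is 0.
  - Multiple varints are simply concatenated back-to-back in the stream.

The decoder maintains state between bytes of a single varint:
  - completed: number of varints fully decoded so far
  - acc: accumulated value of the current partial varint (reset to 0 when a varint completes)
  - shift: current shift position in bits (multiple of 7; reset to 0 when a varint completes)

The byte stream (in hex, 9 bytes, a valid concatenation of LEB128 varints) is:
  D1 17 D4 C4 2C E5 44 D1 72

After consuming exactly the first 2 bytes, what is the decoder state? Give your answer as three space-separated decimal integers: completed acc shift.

Answer: 1 0 0

Derivation:
byte[0]=0xD1 cont=1 payload=0x51: acc |= 81<<0 -> completed=0 acc=81 shift=7
byte[1]=0x17 cont=0 payload=0x17: varint #1 complete (value=3025); reset -> completed=1 acc=0 shift=0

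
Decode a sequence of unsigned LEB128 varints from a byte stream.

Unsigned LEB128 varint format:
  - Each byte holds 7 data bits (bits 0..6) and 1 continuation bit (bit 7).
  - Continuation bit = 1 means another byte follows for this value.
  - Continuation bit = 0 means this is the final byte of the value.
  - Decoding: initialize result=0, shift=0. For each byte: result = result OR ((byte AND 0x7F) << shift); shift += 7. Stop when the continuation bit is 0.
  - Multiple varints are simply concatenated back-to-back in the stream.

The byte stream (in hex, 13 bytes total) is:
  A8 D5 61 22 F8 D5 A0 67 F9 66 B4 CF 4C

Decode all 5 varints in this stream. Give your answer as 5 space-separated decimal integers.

  byte[0]=0xA8 cont=1 payload=0x28=40: acc |= 40<<0 -> acc=40 shift=7
  byte[1]=0xD5 cont=1 payload=0x55=85: acc |= 85<<7 -> acc=10920 shift=14
  byte[2]=0x61 cont=0 payload=0x61=97: acc |= 97<<14 -> acc=1600168 shift=21 [end]
Varint 1: bytes[0:3] = A8 D5 61 -> value 1600168 (3 byte(s))
  byte[3]=0x22 cont=0 payload=0x22=34: acc |= 34<<0 -> acc=34 shift=7 [end]
Varint 2: bytes[3:4] = 22 -> value 34 (1 byte(s))
  byte[4]=0xF8 cont=1 payload=0x78=120: acc |= 120<<0 -> acc=120 shift=7
  byte[5]=0xD5 cont=1 payload=0x55=85: acc |= 85<<7 -> acc=11000 shift=14
  byte[6]=0xA0 cont=1 payload=0x20=32: acc |= 32<<14 -> acc=535288 shift=21
  byte[7]=0x67 cont=0 payload=0x67=103: acc |= 103<<21 -> acc=216541944 shift=28 [end]
Varint 3: bytes[4:8] = F8 D5 A0 67 -> value 216541944 (4 byte(s))
  byte[8]=0xF9 cont=1 payload=0x79=121: acc |= 121<<0 -> acc=121 shift=7
  byte[9]=0x66 cont=0 payload=0x66=102: acc |= 102<<7 -> acc=13177 shift=14 [end]
Varint 4: bytes[8:10] = F9 66 -> value 13177 (2 byte(s))
  byte[10]=0xB4 cont=1 payload=0x34=52: acc |= 52<<0 -> acc=52 shift=7
  byte[11]=0xCF cont=1 payload=0x4F=79: acc |= 79<<7 -> acc=10164 shift=14
  byte[12]=0x4C cont=0 payload=0x4C=76: acc |= 76<<14 -> acc=1255348 shift=21 [end]
Varint 5: bytes[10:13] = B4 CF 4C -> value 1255348 (3 byte(s))

Answer: 1600168 34 216541944 13177 1255348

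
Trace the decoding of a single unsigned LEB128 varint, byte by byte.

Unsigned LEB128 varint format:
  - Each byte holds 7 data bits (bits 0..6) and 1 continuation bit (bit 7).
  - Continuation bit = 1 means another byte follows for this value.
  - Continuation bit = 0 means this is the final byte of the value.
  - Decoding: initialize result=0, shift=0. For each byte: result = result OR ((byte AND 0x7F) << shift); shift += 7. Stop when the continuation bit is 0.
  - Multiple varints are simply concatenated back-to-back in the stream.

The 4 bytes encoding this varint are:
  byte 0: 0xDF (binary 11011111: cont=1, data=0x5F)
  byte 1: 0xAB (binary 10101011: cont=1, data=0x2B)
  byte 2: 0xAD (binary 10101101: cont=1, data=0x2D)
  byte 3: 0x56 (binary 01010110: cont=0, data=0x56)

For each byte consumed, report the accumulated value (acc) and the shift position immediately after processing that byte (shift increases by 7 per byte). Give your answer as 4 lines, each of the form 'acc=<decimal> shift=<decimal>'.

byte 0=0xDF: payload=0x5F=95, contrib = 95<<0 = 95; acc -> 95, shift -> 7
byte 1=0xAB: payload=0x2B=43, contrib = 43<<7 = 5504; acc -> 5599, shift -> 14
byte 2=0xAD: payload=0x2D=45, contrib = 45<<14 = 737280; acc -> 742879, shift -> 21
byte 3=0x56: payload=0x56=86, contrib = 86<<21 = 180355072; acc -> 181097951, shift -> 28

Answer: acc=95 shift=7
acc=5599 shift=14
acc=742879 shift=21
acc=181097951 shift=28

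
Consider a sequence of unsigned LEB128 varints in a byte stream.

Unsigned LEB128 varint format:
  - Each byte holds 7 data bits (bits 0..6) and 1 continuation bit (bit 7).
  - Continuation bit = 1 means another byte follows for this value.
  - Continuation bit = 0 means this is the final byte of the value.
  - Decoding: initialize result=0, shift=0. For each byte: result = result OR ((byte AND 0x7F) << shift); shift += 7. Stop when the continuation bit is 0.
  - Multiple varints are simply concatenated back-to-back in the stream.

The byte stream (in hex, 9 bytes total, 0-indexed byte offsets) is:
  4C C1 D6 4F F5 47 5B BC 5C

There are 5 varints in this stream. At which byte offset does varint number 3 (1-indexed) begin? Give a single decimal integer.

  byte[0]=0x4C cont=0 payload=0x4C=76: acc |= 76<<0 -> acc=76 shift=7 [end]
Varint 1: bytes[0:1] = 4C -> value 76 (1 byte(s))
  byte[1]=0xC1 cont=1 payload=0x41=65: acc |= 65<<0 -> acc=65 shift=7
  byte[2]=0xD6 cont=1 payload=0x56=86: acc |= 86<<7 -> acc=11073 shift=14
  byte[3]=0x4F cont=0 payload=0x4F=79: acc |= 79<<14 -> acc=1305409 shift=21 [end]
Varint 2: bytes[1:4] = C1 D6 4F -> value 1305409 (3 byte(s))
  byte[4]=0xF5 cont=1 payload=0x75=117: acc |= 117<<0 -> acc=117 shift=7
  byte[5]=0x47 cont=0 payload=0x47=71: acc |= 71<<7 -> acc=9205 shift=14 [end]
Varint 3: bytes[4:6] = F5 47 -> value 9205 (2 byte(s))
  byte[6]=0x5B cont=0 payload=0x5B=91: acc |= 91<<0 -> acc=91 shift=7 [end]
Varint 4: bytes[6:7] = 5B -> value 91 (1 byte(s))
  byte[7]=0xBC cont=1 payload=0x3C=60: acc |= 60<<0 -> acc=60 shift=7
  byte[8]=0x5C cont=0 payload=0x5C=92: acc |= 92<<7 -> acc=11836 shift=14 [end]
Varint 5: bytes[7:9] = BC 5C -> value 11836 (2 byte(s))

Answer: 4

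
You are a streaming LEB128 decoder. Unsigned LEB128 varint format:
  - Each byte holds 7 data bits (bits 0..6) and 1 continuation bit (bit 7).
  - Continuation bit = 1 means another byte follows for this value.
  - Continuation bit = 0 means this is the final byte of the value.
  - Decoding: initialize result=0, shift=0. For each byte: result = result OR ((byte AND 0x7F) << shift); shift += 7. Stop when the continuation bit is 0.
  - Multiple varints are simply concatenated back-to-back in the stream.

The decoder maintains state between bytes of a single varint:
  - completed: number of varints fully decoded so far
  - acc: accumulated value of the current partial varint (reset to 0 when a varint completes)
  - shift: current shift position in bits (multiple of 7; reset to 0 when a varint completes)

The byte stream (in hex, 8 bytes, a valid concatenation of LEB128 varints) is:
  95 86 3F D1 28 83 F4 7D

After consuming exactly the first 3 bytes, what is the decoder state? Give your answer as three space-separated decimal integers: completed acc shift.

Answer: 1 0 0

Derivation:
byte[0]=0x95 cont=1 payload=0x15: acc |= 21<<0 -> completed=0 acc=21 shift=7
byte[1]=0x86 cont=1 payload=0x06: acc |= 6<<7 -> completed=0 acc=789 shift=14
byte[2]=0x3F cont=0 payload=0x3F: varint #1 complete (value=1032981); reset -> completed=1 acc=0 shift=0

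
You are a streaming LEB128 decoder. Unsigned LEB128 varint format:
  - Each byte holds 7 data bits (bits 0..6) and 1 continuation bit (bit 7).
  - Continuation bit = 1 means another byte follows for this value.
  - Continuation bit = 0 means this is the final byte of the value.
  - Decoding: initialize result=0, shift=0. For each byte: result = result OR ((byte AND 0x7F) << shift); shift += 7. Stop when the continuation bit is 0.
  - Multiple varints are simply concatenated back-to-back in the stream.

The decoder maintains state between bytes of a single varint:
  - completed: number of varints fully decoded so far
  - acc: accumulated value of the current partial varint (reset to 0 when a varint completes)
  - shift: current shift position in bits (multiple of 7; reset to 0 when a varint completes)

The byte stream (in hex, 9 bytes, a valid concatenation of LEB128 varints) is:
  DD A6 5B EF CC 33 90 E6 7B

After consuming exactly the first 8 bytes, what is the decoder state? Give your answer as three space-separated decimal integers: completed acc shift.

Answer: 2 13072 14

Derivation:
byte[0]=0xDD cont=1 payload=0x5D: acc |= 93<<0 -> completed=0 acc=93 shift=7
byte[1]=0xA6 cont=1 payload=0x26: acc |= 38<<7 -> completed=0 acc=4957 shift=14
byte[2]=0x5B cont=0 payload=0x5B: varint #1 complete (value=1495901); reset -> completed=1 acc=0 shift=0
byte[3]=0xEF cont=1 payload=0x6F: acc |= 111<<0 -> completed=1 acc=111 shift=7
byte[4]=0xCC cont=1 payload=0x4C: acc |= 76<<7 -> completed=1 acc=9839 shift=14
byte[5]=0x33 cont=0 payload=0x33: varint #2 complete (value=845423); reset -> completed=2 acc=0 shift=0
byte[6]=0x90 cont=1 payload=0x10: acc |= 16<<0 -> completed=2 acc=16 shift=7
byte[7]=0xE6 cont=1 payload=0x66: acc |= 102<<7 -> completed=2 acc=13072 shift=14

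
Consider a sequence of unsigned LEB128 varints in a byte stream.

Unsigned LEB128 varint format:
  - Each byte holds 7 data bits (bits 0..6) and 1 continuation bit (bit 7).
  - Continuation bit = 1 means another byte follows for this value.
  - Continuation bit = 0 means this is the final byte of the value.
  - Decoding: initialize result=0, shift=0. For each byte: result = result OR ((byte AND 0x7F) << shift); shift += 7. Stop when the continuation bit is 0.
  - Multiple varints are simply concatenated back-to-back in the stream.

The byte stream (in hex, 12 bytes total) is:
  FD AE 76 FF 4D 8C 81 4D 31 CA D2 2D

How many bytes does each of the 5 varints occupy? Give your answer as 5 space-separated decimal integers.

Answer: 3 2 3 1 3

Derivation:
  byte[0]=0xFD cont=1 payload=0x7D=125: acc |= 125<<0 -> acc=125 shift=7
  byte[1]=0xAE cont=1 payload=0x2E=46: acc |= 46<<7 -> acc=6013 shift=14
  byte[2]=0x76 cont=0 payload=0x76=118: acc |= 118<<14 -> acc=1939325 shift=21 [end]
Varint 1: bytes[0:3] = FD AE 76 -> value 1939325 (3 byte(s))
  byte[3]=0xFF cont=1 payload=0x7F=127: acc |= 127<<0 -> acc=127 shift=7
  byte[4]=0x4D cont=0 payload=0x4D=77: acc |= 77<<7 -> acc=9983 shift=14 [end]
Varint 2: bytes[3:5] = FF 4D -> value 9983 (2 byte(s))
  byte[5]=0x8C cont=1 payload=0x0C=12: acc |= 12<<0 -> acc=12 shift=7
  byte[6]=0x81 cont=1 payload=0x01=1: acc |= 1<<7 -> acc=140 shift=14
  byte[7]=0x4D cont=0 payload=0x4D=77: acc |= 77<<14 -> acc=1261708 shift=21 [end]
Varint 3: bytes[5:8] = 8C 81 4D -> value 1261708 (3 byte(s))
  byte[8]=0x31 cont=0 payload=0x31=49: acc |= 49<<0 -> acc=49 shift=7 [end]
Varint 4: bytes[8:9] = 31 -> value 49 (1 byte(s))
  byte[9]=0xCA cont=1 payload=0x4A=74: acc |= 74<<0 -> acc=74 shift=7
  byte[10]=0xD2 cont=1 payload=0x52=82: acc |= 82<<7 -> acc=10570 shift=14
  byte[11]=0x2D cont=0 payload=0x2D=45: acc |= 45<<14 -> acc=747850 shift=21 [end]
Varint 5: bytes[9:12] = CA D2 2D -> value 747850 (3 byte(s))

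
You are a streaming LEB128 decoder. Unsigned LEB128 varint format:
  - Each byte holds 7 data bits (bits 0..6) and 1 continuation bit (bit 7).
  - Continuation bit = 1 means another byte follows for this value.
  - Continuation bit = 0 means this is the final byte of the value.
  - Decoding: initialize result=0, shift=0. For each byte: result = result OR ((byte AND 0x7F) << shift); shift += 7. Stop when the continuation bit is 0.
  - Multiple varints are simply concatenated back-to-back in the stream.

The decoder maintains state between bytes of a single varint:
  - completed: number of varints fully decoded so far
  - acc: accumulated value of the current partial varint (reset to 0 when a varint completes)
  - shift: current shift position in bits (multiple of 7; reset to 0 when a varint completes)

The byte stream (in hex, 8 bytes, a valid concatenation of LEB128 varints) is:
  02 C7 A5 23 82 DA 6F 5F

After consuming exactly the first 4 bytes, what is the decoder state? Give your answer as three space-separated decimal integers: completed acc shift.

byte[0]=0x02 cont=0 payload=0x02: varint #1 complete (value=2); reset -> completed=1 acc=0 shift=0
byte[1]=0xC7 cont=1 payload=0x47: acc |= 71<<0 -> completed=1 acc=71 shift=7
byte[2]=0xA5 cont=1 payload=0x25: acc |= 37<<7 -> completed=1 acc=4807 shift=14
byte[3]=0x23 cont=0 payload=0x23: varint #2 complete (value=578247); reset -> completed=2 acc=0 shift=0

Answer: 2 0 0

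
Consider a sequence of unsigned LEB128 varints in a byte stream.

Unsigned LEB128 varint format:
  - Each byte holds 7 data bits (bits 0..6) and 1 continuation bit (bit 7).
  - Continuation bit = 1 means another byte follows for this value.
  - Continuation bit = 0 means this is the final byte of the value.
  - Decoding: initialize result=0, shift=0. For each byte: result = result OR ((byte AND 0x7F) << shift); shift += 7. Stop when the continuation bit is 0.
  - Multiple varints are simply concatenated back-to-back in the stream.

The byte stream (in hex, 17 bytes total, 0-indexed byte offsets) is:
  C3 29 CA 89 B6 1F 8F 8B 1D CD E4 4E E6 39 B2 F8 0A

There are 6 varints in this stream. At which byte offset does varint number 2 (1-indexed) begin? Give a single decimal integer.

  byte[0]=0xC3 cont=1 payload=0x43=67: acc |= 67<<0 -> acc=67 shift=7
  byte[1]=0x29 cont=0 payload=0x29=41: acc |= 41<<7 -> acc=5315 shift=14 [end]
Varint 1: bytes[0:2] = C3 29 -> value 5315 (2 byte(s))
  byte[2]=0xCA cont=1 payload=0x4A=74: acc |= 74<<0 -> acc=74 shift=7
  byte[3]=0x89 cont=1 payload=0x09=9: acc |= 9<<7 -> acc=1226 shift=14
  byte[4]=0xB6 cont=1 payload=0x36=54: acc |= 54<<14 -> acc=885962 shift=21
  byte[5]=0x1F cont=0 payload=0x1F=31: acc |= 31<<21 -> acc=65897674 shift=28 [end]
Varint 2: bytes[2:6] = CA 89 B6 1F -> value 65897674 (4 byte(s))
  byte[6]=0x8F cont=1 payload=0x0F=15: acc |= 15<<0 -> acc=15 shift=7
  byte[7]=0x8B cont=1 payload=0x0B=11: acc |= 11<<7 -> acc=1423 shift=14
  byte[8]=0x1D cont=0 payload=0x1D=29: acc |= 29<<14 -> acc=476559 shift=21 [end]
Varint 3: bytes[6:9] = 8F 8B 1D -> value 476559 (3 byte(s))
  byte[9]=0xCD cont=1 payload=0x4D=77: acc |= 77<<0 -> acc=77 shift=7
  byte[10]=0xE4 cont=1 payload=0x64=100: acc |= 100<<7 -> acc=12877 shift=14
  byte[11]=0x4E cont=0 payload=0x4E=78: acc |= 78<<14 -> acc=1290829 shift=21 [end]
Varint 4: bytes[9:12] = CD E4 4E -> value 1290829 (3 byte(s))
  byte[12]=0xE6 cont=1 payload=0x66=102: acc |= 102<<0 -> acc=102 shift=7
  byte[13]=0x39 cont=0 payload=0x39=57: acc |= 57<<7 -> acc=7398 shift=14 [end]
Varint 5: bytes[12:14] = E6 39 -> value 7398 (2 byte(s))
  byte[14]=0xB2 cont=1 payload=0x32=50: acc |= 50<<0 -> acc=50 shift=7
  byte[15]=0xF8 cont=1 payload=0x78=120: acc |= 120<<7 -> acc=15410 shift=14
  byte[16]=0x0A cont=0 payload=0x0A=10: acc |= 10<<14 -> acc=179250 shift=21 [end]
Varint 6: bytes[14:17] = B2 F8 0A -> value 179250 (3 byte(s))

Answer: 2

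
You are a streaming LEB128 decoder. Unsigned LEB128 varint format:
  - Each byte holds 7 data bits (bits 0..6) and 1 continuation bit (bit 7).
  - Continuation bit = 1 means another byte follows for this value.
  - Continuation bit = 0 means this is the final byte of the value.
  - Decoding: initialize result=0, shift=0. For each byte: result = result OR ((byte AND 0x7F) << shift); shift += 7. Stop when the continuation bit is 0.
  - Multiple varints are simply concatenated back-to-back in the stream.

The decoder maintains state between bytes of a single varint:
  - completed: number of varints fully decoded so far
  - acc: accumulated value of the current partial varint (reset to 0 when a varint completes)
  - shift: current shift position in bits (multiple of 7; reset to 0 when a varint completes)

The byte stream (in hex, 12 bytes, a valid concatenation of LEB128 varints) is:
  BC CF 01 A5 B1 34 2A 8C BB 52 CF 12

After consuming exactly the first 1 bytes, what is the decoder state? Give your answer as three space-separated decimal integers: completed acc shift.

Answer: 0 60 7

Derivation:
byte[0]=0xBC cont=1 payload=0x3C: acc |= 60<<0 -> completed=0 acc=60 shift=7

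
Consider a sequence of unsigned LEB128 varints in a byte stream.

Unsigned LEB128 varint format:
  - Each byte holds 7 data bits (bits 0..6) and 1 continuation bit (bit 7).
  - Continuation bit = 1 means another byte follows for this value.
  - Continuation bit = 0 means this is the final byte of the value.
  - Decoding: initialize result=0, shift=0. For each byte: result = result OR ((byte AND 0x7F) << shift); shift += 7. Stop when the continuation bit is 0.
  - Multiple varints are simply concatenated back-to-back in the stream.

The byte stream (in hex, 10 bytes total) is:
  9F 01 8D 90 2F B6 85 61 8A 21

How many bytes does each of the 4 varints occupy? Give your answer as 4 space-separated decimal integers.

  byte[0]=0x9F cont=1 payload=0x1F=31: acc |= 31<<0 -> acc=31 shift=7
  byte[1]=0x01 cont=0 payload=0x01=1: acc |= 1<<7 -> acc=159 shift=14 [end]
Varint 1: bytes[0:2] = 9F 01 -> value 159 (2 byte(s))
  byte[2]=0x8D cont=1 payload=0x0D=13: acc |= 13<<0 -> acc=13 shift=7
  byte[3]=0x90 cont=1 payload=0x10=16: acc |= 16<<7 -> acc=2061 shift=14
  byte[4]=0x2F cont=0 payload=0x2F=47: acc |= 47<<14 -> acc=772109 shift=21 [end]
Varint 2: bytes[2:5] = 8D 90 2F -> value 772109 (3 byte(s))
  byte[5]=0xB6 cont=1 payload=0x36=54: acc |= 54<<0 -> acc=54 shift=7
  byte[6]=0x85 cont=1 payload=0x05=5: acc |= 5<<7 -> acc=694 shift=14
  byte[7]=0x61 cont=0 payload=0x61=97: acc |= 97<<14 -> acc=1589942 shift=21 [end]
Varint 3: bytes[5:8] = B6 85 61 -> value 1589942 (3 byte(s))
  byte[8]=0x8A cont=1 payload=0x0A=10: acc |= 10<<0 -> acc=10 shift=7
  byte[9]=0x21 cont=0 payload=0x21=33: acc |= 33<<7 -> acc=4234 shift=14 [end]
Varint 4: bytes[8:10] = 8A 21 -> value 4234 (2 byte(s))

Answer: 2 3 3 2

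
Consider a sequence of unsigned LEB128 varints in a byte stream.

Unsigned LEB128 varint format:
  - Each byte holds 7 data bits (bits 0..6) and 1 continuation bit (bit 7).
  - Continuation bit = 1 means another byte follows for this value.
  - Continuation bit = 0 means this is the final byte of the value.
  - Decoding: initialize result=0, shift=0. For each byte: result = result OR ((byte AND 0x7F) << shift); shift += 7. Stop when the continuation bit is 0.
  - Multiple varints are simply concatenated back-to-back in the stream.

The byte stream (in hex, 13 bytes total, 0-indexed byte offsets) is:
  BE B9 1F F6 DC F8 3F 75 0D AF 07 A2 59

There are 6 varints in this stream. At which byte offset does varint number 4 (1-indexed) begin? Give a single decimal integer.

  byte[0]=0xBE cont=1 payload=0x3E=62: acc |= 62<<0 -> acc=62 shift=7
  byte[1]=0xB9 cont=1 payload=0x39=57: acc |= 57<<7 -> acc=7358 shift=14
  byte[2]=0x1F cont=0 payload=0x1F=31: acc |= 31<<14 -> acc=515262 shift=21 [end]
Varint 1: bytes[0:3] = BE B9 1F -> value 515262 (3 byte(s))
  byte[3]=0xF6 cont=1 payload=0x76=118: acc |= 118<<0 -> acc=118 shift=7
  byte[4]=0xDC cont=1 payload=0x5C=92: acc |= 92<<7 -> acc=11894 shift=14
  byte[5]=0xF8 cont=1 payload=0x78=120: acc |= 120<<14 -> acc=1977974 shift=21
  byte[6]=0x3F cont=0 payload=0x3F=63: acc |= 63<<21 -> acc=134098550 shift=28 [end]
Varint 2: bytes[3:7] = F6 DC F8 3F -> value 134098550 (4 byte(s))
  byte[7]=0x75 cont=0 payload=0x75=117: acc |= 117<<0 -> acc=117 shift=7 [end]
Varint 3: bytes[7:8] = 75 -> value 117 (1 byte(s))
  byte[8]=0x0D cont=0 payload=0x0D=13: acc |= 13<<0 -> acc=13 shift=7 [end]
Varint 4: bytes[8:9] = 0D -> value 13 (1 byte(s))
  byte[9]=0xAF cont=1 payload=0x2F=47: acc |= 47<<0 -> acc=47 shift=7
  byte[10]=0x07 cont=0 payload=0x07=7: acc |= 7<<7 -> acc=943 shift=14 [end]
Varint 5: bytes[9:11] = AF 07 -> value 943 (2 byte(s))
  byte[11]=0xA2 cont=1 payload=0x22=34: acc |= 34<<0 -> acc=34 shift=7
  byte[12]=0x59 cont=0 payload=0x59=89: acc |= 89<<7 -> acc=11426 shift=14 [end]
Varint 6: bytes[11:13] = A2 59 -> value 11426 (2 byte(s))

Answer: 8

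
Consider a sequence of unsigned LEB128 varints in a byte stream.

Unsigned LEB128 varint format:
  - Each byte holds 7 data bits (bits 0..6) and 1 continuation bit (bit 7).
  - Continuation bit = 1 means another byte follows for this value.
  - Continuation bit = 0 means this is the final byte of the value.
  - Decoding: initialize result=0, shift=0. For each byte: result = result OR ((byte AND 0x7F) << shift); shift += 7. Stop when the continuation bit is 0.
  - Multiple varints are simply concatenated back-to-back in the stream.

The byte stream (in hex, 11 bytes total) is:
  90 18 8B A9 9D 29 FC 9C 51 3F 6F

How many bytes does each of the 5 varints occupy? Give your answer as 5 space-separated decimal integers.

Answer: 2 4 3 1 1

Derivation:
  byte[0]=0x90 cont=1 payload=0x10=16: acc |= 16<<0 -> acc=16 shift=7
  byte[1]=0x18 cont=0 payload=0x18=24: acc |= 24<<7 -> acc=3088 shift=14 [end]
Varint 1: bytes[0:2] = 90 18 -> value 3088 (2 byte(s))
  byte[2]=0x8B cont=1 payload=0x0B=11: acc |= 11<<0 -> acc=11 shift=7
  byte[3]=0xA9 cont=1 payload=0x29=41: acc |= 41<<7 -> acc=5259 shift=14
  byte[4]=0x9D cont=1 payload=0x1D=29: acc |= 29<<14 -> acc=480395 shift=21
  byte[5]=0x29 cont=0 payload=0x29=41: acc |= 41<<21 -> acc=86463627 shift=28 [end]
Varint 2: bytes[2:6] = 8B A9 9D 29 -> value 86463627 (4 byte(s))
  byte[6]=0xFC cont=1 payload=0x7C=124: acc |= 124<<0 -> acc=124 shift=7
  byte[7]=0x9C cont=1 payload=0x1C=28: acc |= 28<<7 -> acc=3708 shift=14
  byte[8]=0x51 cont=0 payload=0x51=81: acc |= 81<<14 -> acc=1330812 shift=21 [end]
Varint 3: bytes[6:9] = FC 9C 51 -> value 1330812 (3 byte(s))
  byte[9]=0x3F cont=0 payload=0x3F=63: acc |= 63<<0 -> acc=63 shift=7 [end]
Varint 4: bytes[9:10] = 3F -> value 63 (1 byte(s))
  byte[10]=0x6F cont=0 payload=0x6F=111: acc |= 111<<0 -> acc=111 shift=7 [end]
Varint 5: bytes[10:11] = 6F -> value 111 (1 byte(s))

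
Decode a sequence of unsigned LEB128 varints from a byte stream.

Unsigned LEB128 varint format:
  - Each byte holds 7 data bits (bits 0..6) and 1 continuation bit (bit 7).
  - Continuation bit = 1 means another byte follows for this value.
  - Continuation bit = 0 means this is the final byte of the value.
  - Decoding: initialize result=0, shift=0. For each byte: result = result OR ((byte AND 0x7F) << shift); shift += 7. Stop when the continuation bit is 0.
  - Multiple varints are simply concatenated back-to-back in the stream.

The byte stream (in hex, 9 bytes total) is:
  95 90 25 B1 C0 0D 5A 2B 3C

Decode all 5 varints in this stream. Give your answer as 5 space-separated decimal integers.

  byte[0]=0x95 cont=1 payload=0x15=21: acc |= 21<<0 -> acc=21 shift=7
  byte[1]=0x90 cont=1 payload=0x10=16: acc |= 16<<7 -> acc=2069 shift=14
  byte[2]=0x25 cont=0 payload=0x25=37: acc |= 37<<14 -> acc=608277 shift=21 [end]
Varint 1: bytes[0:3] = 95 90 25 -> value 608277 (3 byte(s))
  byte[3]=0xB1 cont=1 payload=0x31=49: acc |= 49<<0 -> acc=49 shift=7
  byte[4]=0xC0 cont=1 payload=0x40=64: acc |= 64<<7 -> acc=8241 shift=14
  byte[5]=0x0D cont=0 payload=0x0D=13: acc |= 13<<14 -> acc=221233 shift=21 [end]
Varint 2: bytes[3:6] = B1 C0 0D -> value 221233 (3 byte(s))
  byte[6]=0x5A cont=0 payload=0x5A=90: acc |= 90<<0 -> acc=90 shift=7 [end]
Varint 3: bytes[6:7] = 5A -> value 90 (1 byte(s))
  byte[7]=0x2B cont=0 payload=0x2B=43: acc |= 43<<0 -> acc=43 shift=7 [end]
Varint 4: bytes[7:8] = 2B -> value 43 (1 byte(s))
  byte[8]=0x3C cont=0 payload=0x3C=60: acc |= 60<<0 -> acc=60 shift=7 [end]
Varint 5: bytes[8:9] = 3C -> value 60 (1 byte(s))

Answer: 608277 221233 90 43 60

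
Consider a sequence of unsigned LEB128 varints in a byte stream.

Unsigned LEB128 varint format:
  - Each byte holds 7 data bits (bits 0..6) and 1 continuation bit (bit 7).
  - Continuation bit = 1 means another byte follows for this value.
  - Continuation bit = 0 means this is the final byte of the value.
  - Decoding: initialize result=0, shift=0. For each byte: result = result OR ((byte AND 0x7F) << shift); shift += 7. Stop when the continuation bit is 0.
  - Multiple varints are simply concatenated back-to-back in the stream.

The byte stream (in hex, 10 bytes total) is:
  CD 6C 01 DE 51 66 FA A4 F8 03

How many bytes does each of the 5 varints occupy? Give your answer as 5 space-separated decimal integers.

  byte[0]=0xCD cont=1 payload=0x4D=77: acc |= 77<<0 -> acc=77 shift=7
  byte[1]=0x6C cont=0 payload=0x6C=108: acc |= 108<<7 -> acc=13901 shift=14 [end]
Varint 1: bytes[0:2] = CD 6C -> value 13901 (2 byte(s))
  byte[2]=0x01 cont=0 payload=0x01=1: acc |= 1<<0 -> acc=1 shift=7 [end]
Varint 2: bytes[2:3] = 01 -> value 1 (1 byte(s))
  byte[3]=0xDE cont=1 payload=0x5E=94: acc |= 94<<0 -> acc=94 shift=7
  byte[4]=0x51 cont=0 payload=0x51=81: acc |= 81<<7 -> acc=10462 shift=14 [end]
Varint 3: bytes[3:5] = DE 51 -> value 10462 (2 byte(s))
  byte[5]=0x66 cont=0 payload=0x66=102: acc |= 102<<0 -> acc=102 shift=7 [end]
Varint 4: bytes[5:6] = 66 -> value 102 (1 byte(s))
  byte[6]=0xFA cont=1 payload=0x7A=122: acc |= 122<<0 -> acc=122 shift=7
  byte[7]=0xA4 cont=1 payload=0x24=36: acc |= 36<<7 -> acc=4730 shift=14
  byte[8]=0xF8 cont=1 payload=0x78=120: acc |= 120<<14 -> acc=1970810 shift=21
  byte[9]=0x03 cont=0 payload=0x03=3: acc |= 3<<21 -> acc=8262266 shift=28 [end]
Varint 5: bytes[6:10] = FA A4 F8 03 -> value 8262266 (4 byte(s))

Answer: 2 1 2 1 4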